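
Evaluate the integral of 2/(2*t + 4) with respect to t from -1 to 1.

log(3)

An antiderivative is F(t) = log(2*t + 4).
Then F(1) - F(-1) = (log(6)) - (log(2)) = log(3).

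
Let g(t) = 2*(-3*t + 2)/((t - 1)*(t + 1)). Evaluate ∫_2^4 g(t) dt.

Factor the denominator: t**2 - 1 = (t + 1)(t - 1).
Partial fractions: 2*(-3*t + 2)/((t - 1)*(t + 1)) = -5/(t + 1) - 1/(t - 1).
An antiderivative is F(t) = -log(t - 1) - 5*log(t + 1).
Then F(4) - F(2) = (-5*log(5) - log(3)) - (-5*log(3)) = -5*log(5) + 4*log(3).

-5*log(5) + 4*log(3)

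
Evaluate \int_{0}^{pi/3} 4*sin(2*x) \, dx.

3

An antiderivative is F(x) = -2*cos(2*x).
Then F(pi/3) - F(0) = (1) - (-2) = 3.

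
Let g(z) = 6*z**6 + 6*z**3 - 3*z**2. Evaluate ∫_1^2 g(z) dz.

By the power rule, an antiderivative is F(z) = 6*z**7/7 + 3*z**4/2 - z**3.
Then F(2) - F(1) = (880/7) - (19/14) = 1741/14.

1741/14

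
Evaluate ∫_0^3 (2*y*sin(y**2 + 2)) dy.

cos(2) - cos(11)

Let u = y**2 + 2, so du = 2*y dy. When y = 0, u = 2; when y = 3, u = 11.
The integral becomes ∫ sin(u) du from 2 to 11, with antiderivative -cos(u).
Back in y: F(y) = -cos(y**2 + 2).
Then F(3) - F(0) = (-cos(11)) - (-cos(2)) = cos(2) - cos(11).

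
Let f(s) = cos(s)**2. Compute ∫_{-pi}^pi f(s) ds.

pi

Use the identity cos^2(s) = (1 + cos(2*s))/2.
An antiderivative is F(s) = s/2 + sin(2*s)/4.
Then F(pi) - F(-pi) = (pi/2) - (-pi/2) = pi.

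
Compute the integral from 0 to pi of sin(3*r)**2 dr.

pi/2

Use the identity sin^2(3*r) = (1 - cos(6*r))/2.
An antiderivative is F(r) = r/2 - sin(6*r)/12.
Then F(pi) - F(0) = (pi/2) - (0) = pi/2.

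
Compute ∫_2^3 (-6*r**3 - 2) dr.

-199/2

By the power rule, an antiderivative is F(r) = -3*r**4/2 - 2*r.
Then F(3) - F(2) = (-255/2) - (-28) = -199/2.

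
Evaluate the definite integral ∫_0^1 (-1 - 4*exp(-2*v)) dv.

-3 + 2*exp(-2)

An antiderivative is F(v) = -v + 2*exp(-2*v).
Then F(1) - F(0) = (-1 + 2*exp(-2)) - (2) = -3 + 2*exp(-2).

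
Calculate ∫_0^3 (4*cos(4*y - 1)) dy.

Let u = 4*y - 1, so du = 4 dy. When y = 0, u = -1; when y = 3, u = 11.
The integral becomes ∫ cos(u) du from -1 to 11, with antiderivative sin(u).
Back in y: F(y) = sin(4*y - 1).
Then F(3) - F(0) = (sin(11)) - (-sin(1)) = sin(11) + sin(1).

sin(11) + sin(1)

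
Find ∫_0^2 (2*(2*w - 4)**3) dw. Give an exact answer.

Let u = 2*w - 4, so du = 2 dw. When w = 0, u = -4; when w = 2, u = 0.
The integral becomes ∫ u**3 du from -4 to 0, with antiderivative u**4/4.
Back in w: F(w) = (2*w - 4)**4/4.
Then F(2) - F(0) = (0) - (64) = -64.

-64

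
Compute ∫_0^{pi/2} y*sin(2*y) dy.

Integrate by parts once (u = y, dv = sin(2*y) dy).
An antiderivative is F(y) = -y*cos(2*y)/2 + sin(2*y)/4.
Then F(pi/2) - F(0) = (pi/4) - (0) = pi/4.

pi/4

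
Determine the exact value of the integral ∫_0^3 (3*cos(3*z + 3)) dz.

sin(12) - sin(3)

Let u = 3*z + 3, so du = 3 dz. When z = 0, u = 3; when z = 3, u = 12.
The integral becomes ∫ cos(u) du from 3 to 12, with antiderivative sin(u).
Back in z: F(z) = sin(3*z + 3).
Then F(3) - F(0) = (sin(12)) - (sin(3)) = sin(12) - sin(3).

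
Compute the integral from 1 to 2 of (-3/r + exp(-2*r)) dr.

An antiderivative is F(r) = -3*log(r) - exp(-2*r)/2.
Then F(2) - F(1) = (-3*log(2) - exp(-4)/2) - (-exp(-2)/2) = (-6*exp(4)*log(2) - 1 + exp(2))*exp(-4)/2.

(-6*exp(4)*log(2) - 1 + exp(2))*exp(-4)/2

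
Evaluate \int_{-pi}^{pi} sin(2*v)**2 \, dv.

pi

Use the identity sin^2(2*v) = (1 - cos(4*v))/2.
An antiderivative is F(v) = v/2 - sin(4*v)/8.
Then F(pi) - F(-pi) = (pi/2) - (-pi/2) = pi.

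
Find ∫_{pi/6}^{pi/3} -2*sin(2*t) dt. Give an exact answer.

An antiderivative is F(t) = cos(2*t).
Then F(pi/3) - F(pi/6) = (-1/2) - (1/2) = -1.

-1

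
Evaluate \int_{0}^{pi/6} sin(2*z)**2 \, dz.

-sqrt(3)/16 + pi/12

Use the identity sin^2(2*z) = (1 - cos(4*z))/2.
An antiderivative is F(z) = z/2 - sin(4*z)/8.
Then F(pi/6) - F(0) = (-sqrt(3)/16 + pi/12) - (0) = -sqrt(3)/16 + pi/12.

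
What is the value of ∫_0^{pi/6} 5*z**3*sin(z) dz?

Integrate by parts 3 times (u = z^3, dv = 5*sin(z) dz).
An antiderivative is F(z) = -5*z**3*cos(z) + 15*z**2*sin(z) + 30*z*cos(z) - 30*sin(z).
Then F(pi/6) - F(0) = (-15 - 5*sqrt(3)*pi**3/432 + 5*pi**2/24 + 5*sqrt(3)*pi/2) - (0) = -15 - 5*sqrt(3)*pi**3/432 + 5*pi**2/24 + 5*sqrt(3)*pi/2.

-15 - 5*sqrt(3)*pi**3/432 + 5*pi**2/24 + 5*sqrt(3)*pi/2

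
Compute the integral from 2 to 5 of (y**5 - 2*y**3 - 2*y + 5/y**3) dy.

By the power rule, an antiderivative is F(y) = y**6/6 - y**4/2 - y**2 - 5/(2*y**2).
Then F(5) - F(2) = (67997/30) - (-47/24) = 90741/40.

90741/40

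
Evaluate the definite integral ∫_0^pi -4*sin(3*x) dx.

An antiderivative is F(x) = 4*cos(3*x)/3.
Then F(pi) - F(0) = (-4/3) - (4/3) = -8/3.

-8/3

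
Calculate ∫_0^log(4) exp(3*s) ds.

21

Let u = exp(s), so du = exp(s) ds. When s = 0, u = 1; when s = log(4), u = 4.
The integral becomes ∫ u**2 du from 1 to 4, with antiderivative u**3/3.
Back in s: F(s) = exp(3*s)/3.
Then F(log(4)) - F(0) = (64/3) - (1/3) = 21.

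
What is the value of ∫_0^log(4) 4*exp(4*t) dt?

Let u = exp(t), so du = exp(t) dt. When t = 0, u = 1; when t = log(4), u = 4.
The integral becomes 4·∫ u**3 du from 1 to 4, with antiderivative u**4.
Back in t: F(t) = exp(4*t).
Then F(log(4)) - F(0) = (256) - (1) = 255.

255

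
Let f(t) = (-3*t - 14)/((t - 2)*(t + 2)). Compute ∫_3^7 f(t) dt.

-7*log(5) + 4*log(3)

Factor the denominator: t**2 - 4 = (t + 2)(t - 2).
Partial fractions: (-3*t - 14)/((t - 2)*(t + 2)) = 2/(t + 2) - 5/(t - 2).
An antiderivative is F(t) = -5*log(t - 2) + 2*log(t + 2).
Then F(7) - F(3) = (-5*log(5) + 4*log(3)) - (log(25)) = -7*log(5) + 4*log(3).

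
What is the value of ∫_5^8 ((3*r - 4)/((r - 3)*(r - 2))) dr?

-7*log(2) + 5*log(5)

Factor the denominator: r**2 - 5*r + 6 = (r - 2)(r - 3).
Partial fractions: (3*r - 4)/((r - 3)*(r - 2)) = -2/(r - 2) + 5/(r - 3).
An antiderivative is F(r) = 5*log(r - 3) - 2*log(r - 2).
Then F(8) - F(5) = (-2*log(3) - 2*log(2) + 5*log(5)) - (log(32/9)) = -7*log(2) + 5*log(5).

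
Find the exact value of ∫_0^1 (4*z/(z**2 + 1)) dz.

Let u = z**2 + 1, so du = 2*z dz. When z = 0, u = 1; when z = 1, u = 2.
The integral becomes 2·∫ 1/u du from 1 to 2, with antiderivative 2*log(u).
Back in z: F(z) = 2*log(z**2 + 1).
Then F(1) - F(0) = (log(4)) - (0) = log(4).

log(4)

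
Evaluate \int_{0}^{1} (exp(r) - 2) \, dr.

-3 + E

An antiderivative is F(r) = -2*r + exp(r).
Then F(1) - F(0) = (-2 + E) - (1) = -3 + E.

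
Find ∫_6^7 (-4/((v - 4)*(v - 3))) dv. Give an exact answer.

Factor the denominator: v**2 - 7*v + 12 = (v - 3)(v - 4).
Partial fractions: -4/((v - 4)*(v - 3)) = 4/(v - 3) - 4/(v - 4).
An antiderivative is F(v) = -4*log(v - 4) + 4*log(v - 3).
Then F(7) - F(6) = (-4*log(3) + 8*log(2)) - (log(81/16)) = -8*log(3) + 12*log(2).

-8*log(3) + 12*log(2)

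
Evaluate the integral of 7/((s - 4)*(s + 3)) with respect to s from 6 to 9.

Factor the denominator: s**2 - s - 12 = (s + 3)(s - 4).
Partial fractions: 7/((s - 4)*(s + 3)) = -1/(s + 3) + 1/(s - 4).
An antiderivative is F(s) = log(s - 4) - log(s + 3).
Then F(9) - F(6) = (log(5/12)) - (log(2/9)) = log(15/8).

log(15/8)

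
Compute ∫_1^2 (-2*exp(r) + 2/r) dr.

An antiderivative is F(r) = -2*exp(r) + 2*log(r).
Then F(2) - F(1) = (-2*exp(2) + 2*log(2)) - (-2*exp(1)) = -2*exp(2) + 2*log(2) + 2*exp(1).

-2*exp(2) + 2*log(2) + 2*exp(1)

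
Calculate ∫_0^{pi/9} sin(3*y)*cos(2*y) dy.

Use the identity sin(3*y)cos(2*y) = [sin(5*y) + sin(y)]/2.
An antiderivative is F(y) = -cos(y)/2 - cos(5*y)/10.
Then F(pi/9) - F(0) = (-cos(pi/9)/2 + sin(pi/18)/10) - (-3/5) = -cos(pi/9)/2 + sin(pi/18)/10 + 3/5.

-cos(pi/9)/2 + sin(pi/18)/10 + 3/5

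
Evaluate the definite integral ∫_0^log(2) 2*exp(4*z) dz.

Let u = exp(z), so du = exp(z) dz. When z = 0, u = 1; when z = log(2), u = 2.
The integral becomes 2·∫ u**3 du from 1 to 2, with antiderivative u**4/2.
Back in z: F(z) = exp(4*z)/2.
Then F(log(2)) - F(0) = (8) - (1/2) = 15/2.

15/2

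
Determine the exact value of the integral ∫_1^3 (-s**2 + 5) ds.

By the power rule, an antiderivative is F(s) = -s**3/3 + 5*s.
Then F(3) - F(1) = (6) - (14/3) = 4/3.

4/3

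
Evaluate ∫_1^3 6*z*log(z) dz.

Integrate by parts once (u = ln z, dv = 6*z dz).
An antiderivative is F(z) = 3*z**2*(2*log(z) - 1)/2.
Then F(3) - F(1) = (-27/2 + 27*log(3)) - (-3/2) = -12 + 27*log(3).

-12 + 27*log(3)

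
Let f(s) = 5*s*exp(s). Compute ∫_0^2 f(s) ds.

Integrate by parts once (u = s, dv = 5*exp(s) ds).
An antiderivative is F(s) = (5*s - 5)*exp(s).
Then F(2) - F(0) = (5*exp(2)) - (-5) = 5 + 5*exp(2).

5 + 5*exp(2)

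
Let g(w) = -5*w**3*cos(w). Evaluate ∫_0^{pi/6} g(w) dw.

Integrate by parts 3 times (u = w^3, dv = -5*cos(w) dw).
An antiderivative is F(w) = -5*w**3*sin(w) - 15*w**2*cos(w) + 30*w*sin(w) + 30*cos(w).
Then F(pi/6) - F(0) = (-5*sqrt(3)*pi**2/24 - 5*pi**3/432 + 5*pi/2 + 15*sqrt(3)) - (30) = -30 - 5*sqrt(3)*pi**2/24 - 5*pi**3/432 + 5*pi/2 + 15*sqrt(3).

-30 - 5*sqrt(3)*pi**2/24 - 5*pi**3/432 + 5*pi/2 + 15*sqrt(3)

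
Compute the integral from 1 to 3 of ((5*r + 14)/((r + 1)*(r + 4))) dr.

Factor the denominator: r**2 + 5*r + 4 = (r + 4)(r + 1).
Partial fractions: (5*r + 14)/((r + 1)*(r + 4)) = 2/(r + 4) + 3/(r + 1).
An antiderivative is F(r) = 3*log(r + 1) + 2*log(r + 4).
Then F(3) - F(1) = (2*log(7) + 6*log(2)) - (3*log(2) + 2*log(5)) = -2*log(5) + 3*log(2) + 2*log(7).

-2*log(5) + 3*log(2) + 2*log(7)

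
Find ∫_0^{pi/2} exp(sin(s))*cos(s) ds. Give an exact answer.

-1 + E

Let u = sin(s), so du = cos(s) ds. When s = 0, u = 0; when s = pi/2, u = 1.
The integral becomes ∫ exp(u) du from 0 to 1, with antiderivative exp(u).
Back in s: F(s) = exp(sin(s)).
Then F(pi/2) - F(0) = (E) - (1) = -1 + E.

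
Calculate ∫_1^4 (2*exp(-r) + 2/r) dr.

An antiderivative is F(r) = 2*log(r) - 2*exp(-r).
Then F(4) - F(1) = (-2*exp(-4) + 4*log(2)) - (-2*exp(-1)) = -2*exp(-4) + 2*exp(-1) + 4*log(2).

-2*exp(-4) + 2*exp(-1) + 4*log(2)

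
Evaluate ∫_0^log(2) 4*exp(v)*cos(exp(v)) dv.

-4*sin(1) + 4*sin(2)

Let u = exp(v), so du = exp(v) dv. When v = 0, u = 1; when v = log(2), u = 2.
The integral becomes 4·∫ cos(u) du from 1 to 2, with antiderivative 4*sin(u).
Back in v: F(v) = 4*sin(exp(v)).
Then F(log(2)) - F(0) = (4*sin(2)) - (4*sin(1)) = -4*sin(1) + 4*sin(2).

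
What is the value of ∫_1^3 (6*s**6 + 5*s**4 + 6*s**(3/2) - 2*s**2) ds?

By the power rule, an antiderivative is F(s) = 6*s**7/7 + 12*s**(5/2)/5 + s**5 - 2*s**3/3.
Then F(3) - F(1) = (108*sqrt(3)/5 + 14697/7) - (377/105) = 108*sqrt(3)/5 + 220078/105.

108*sqrt(3)/5 + 220078/105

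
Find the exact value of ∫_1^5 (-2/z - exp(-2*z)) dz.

An antiderivative is F(z) = -2*log(z) + exp(-2*z)/2.
Then F(5) - F(1) = (-2*log(5) + exp(-10)/2) - (exp(-2)/2) = (-4*exp(10)*log(5) - exp(8) + 1)*exp(-10)/2.

(-4*exp(10)*log(5) - exp(8) + 1)*exp(-10)/2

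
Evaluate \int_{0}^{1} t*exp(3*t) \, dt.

1/9 + 2*exp(3)/9

Integrate by parts once (u = t, dv = exp(3*t) dt).
An antiderivative is F(t) = (3*t - 1)*exp(3*t)/9.
Then F(1) - F(0) = (2*exp(3)/9) - (-1/9) = 1/9 + 2*exp(3)/9.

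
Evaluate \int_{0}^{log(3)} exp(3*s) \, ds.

26/3

Let u = exp(s), so du = exp(s) ds. When s = 0, u = 1; when s = log(3), u = 3.
The integral becomes ∫ u**2 du from 1 to 3, with antiderivative u**3/3.
Back in s: F(s) = exp(3*s)/3.
Then F(log(3)) - F(0) = (9) - (1/3) = 26/3.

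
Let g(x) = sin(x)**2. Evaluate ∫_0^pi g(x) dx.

Use the identity sin^2(x) = (1 - cos(2*x))/2.
An antiderivative is F(x) = x/2 - sin(2*x)/4.
Then F(pi) - F(0) = (pi/2) - (0) = pi/2.

pi/2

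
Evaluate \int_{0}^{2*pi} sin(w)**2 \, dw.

Use the identity sin^2(w) = (1 - cos(2*w))/2.
An antiderivative is F(w) = w/2 - sin(2*w)/4.
Then F(2*pi) - F(0) = (pi) - (0) = pi.

pi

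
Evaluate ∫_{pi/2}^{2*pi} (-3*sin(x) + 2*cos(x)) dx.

1

An antiderivative is F(x) = 2*sin(x) + 3*cos(x).
Then F(2*pi) - F(pi/2) = (3) - (2) = 1.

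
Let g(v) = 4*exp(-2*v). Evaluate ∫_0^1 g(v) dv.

An antiderivative is F(v) = -2*exp(-2*v).
Then F(1) - F(0) = (-2*exp(-2)) - (-2) = 2 - 2*exp(-2).

2 - 2*exp(-2)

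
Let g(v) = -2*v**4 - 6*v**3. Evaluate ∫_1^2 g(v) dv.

By the power rule, an antiderivative is F(v) = -2*v**5/5 - 3*v**4/2.
Then F(2) - F(1) = (-184/5) - (-19/10) = -349/10.

-349/10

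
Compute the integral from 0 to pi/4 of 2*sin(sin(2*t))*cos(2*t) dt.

Let u = sin(2*t), so du = 2*cos(2*t) dt. When t = 0, u = 0; when t = pi/4, u = 1.
The integral becomes ∫ sin(u) du from 0 to 1, with antiderivative -cos(u).
Back in t: F(t) = -cos(sin(2*t)).
Then F(pi/4) - F(0) = (-cos(1)) - (-1) = 1 - cos(1).

1 - cos(1)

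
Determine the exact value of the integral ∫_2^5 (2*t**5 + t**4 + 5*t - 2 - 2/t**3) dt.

585189/100

By the power rule, an antiderivative is F(t) = t**6/3 + t**5/5 + 5*t**2/2 - 2*t + t**(-2).
Then F(5) - F(2) = (882881/150) - (2039/60) = 585189/100.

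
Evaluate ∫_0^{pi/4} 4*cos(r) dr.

2*sqrt(2)

An antiderivative is F(r) = 4*sin(r).
Then F(pi/4) - F(0) = (2*sqrt(2)) - (0) = 2*sqrt(2).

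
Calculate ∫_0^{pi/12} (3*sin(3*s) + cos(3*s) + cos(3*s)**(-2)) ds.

4/3 - sqrt(2)/3

An antiderivative is F(s) = sin(3*s)/3 - cos(3*s) + tan(3*s)/3.
Then F(pi/12) - F(0) = (1/3 - sqrt(2)/3) - (-1) = 4/3 - sqrt(2)/3.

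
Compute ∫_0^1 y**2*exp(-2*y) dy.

(-5 + exp(2))*exp(-2)/4

Integrate by parts twice (u = y^2, dv = exp(-2*y) dy).
An antiderivative is F(y) = (-2*y**2 - 2*y - 1)*exp(-2*y)/4.
Then F(1) - F(0) = (-5*exp(-2)/4) - (-1/4) = (-5 + exp(2))*exp(-2)/4.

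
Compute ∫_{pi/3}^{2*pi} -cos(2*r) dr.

sqrt(3)/4

An antiderivative is F(r) = -sin(2*r)/2.
Then F(2*pi) - F(pi/3) = (0) - (-sqrt(3)/4) = sqrt(3)/4.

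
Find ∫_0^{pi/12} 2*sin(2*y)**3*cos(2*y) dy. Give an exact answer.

1/64

Let u = sin(2*y), so du = 2*cos(2*y) dy. When y = 0, u = 0; when y = pi/12, u = 1/2.
The integral becomes ∫ u**3 du from 0 to 1/2, with antiderivative u**4/4.
Back in y: F(y) = sin(2*y)**4/4.
Then F(pi/12) - F(0) = (1/64) - (0) = 1/64.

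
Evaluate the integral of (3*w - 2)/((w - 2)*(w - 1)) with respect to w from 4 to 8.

-log(7) + 5*log(3)

Factor the denominator: w**2 - 3*w + 2 = (w - 1)(w - 2).
Partial fractions: (3*w - 2)/((w - 2)*(w - 1)) = -1/(w - 1) + 4/(w - 2).
An antiderivative is F(w) = 4*log(w - 2) - log(w - 1).
Then F(8) - F(4) = (-log(7) + 4*log(2) + 4*log(3)) - (log(16/3)) = -log(7) + 5*log(3).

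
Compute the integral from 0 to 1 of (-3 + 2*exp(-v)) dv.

An antiderivative is F(v) = -3*v - 2*exp(-v).
Then F(1) - F(0) = (-3 - 2*exp(-1)) - (-2) = -1 - 2*exp(-1).

-1 - 2*exp(-1)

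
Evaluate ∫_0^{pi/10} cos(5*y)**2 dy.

pi/20

Use the identity cos^2(5*y) = (1 + cos(10*y))/2.
An antiderivative is F(y) = y/2 + sin(10*y)/20.
Then F(pi/10) - F(0) = (pi/20) - (0) = pi/20.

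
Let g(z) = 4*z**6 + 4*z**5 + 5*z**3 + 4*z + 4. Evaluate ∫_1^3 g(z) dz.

By the power rule, an antiderivative is F(z) = 4*z**7/7 + 2*z**6/3 + 5*z**4/4 + 2*z**2 + 4*z.
Then F(3) - F(1) = (52275/28) - (713/84) = 39028/21.

39028/21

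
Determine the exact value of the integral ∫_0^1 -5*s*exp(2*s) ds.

Integrate by parts once (u = s, dv = -5*exp(2*s) ds).
An antiderivative is F(s) = (-10*s + 5)*exp(2*s)/4.
Then F(1) - F(0) = (-5*exp(2)/4) - (5/4) = -5*exp(2)/4 - 5/4.

-5*exp(2)/4 - 5/4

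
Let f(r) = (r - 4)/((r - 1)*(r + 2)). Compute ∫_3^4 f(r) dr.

log(24/25)

Factor the denominator: r**2 + r - 2 = (r + 2)(r - 1).
Partial fractions: (r - 4)/((r - 1)*(r + 2)) = 2/(r + 2) - 1/(r - 1).
An antiderivative is F(r) = -log(r - 1) + 2*log(r + 2).
Then F(4) - F(3) = (log(12)) - (log(25/2)) = log(24/25).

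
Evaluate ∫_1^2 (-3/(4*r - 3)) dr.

An antiderivative is F(r) = -3*log(4*r - 3)/4.
Then F(2) - F(1) = (-3*log(5)/4) - (0) = -3*log(5)/4.

-3*log(5)/4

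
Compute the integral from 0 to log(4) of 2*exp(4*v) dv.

255/2

Let u = exp(v), so du = exp(v) dv. When v = 0, u = 1; when v = log(4), u = 4.
The integral becomes 2·∫ u**3 du from 1 to 4, with antiderivative u**4/2.
Back in v: F(v) = exp(4*v)/2.
Then F(log(4)) - F(0) = (128) - (1/2) = 255/2.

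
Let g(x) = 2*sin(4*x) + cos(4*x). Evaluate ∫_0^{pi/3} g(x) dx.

3/4 - sqrt(3)/8

An antiderivative is F(x) = sin(4*x)/4 - cos(4*x)/2.
Then F(pi/3) - F(0) = (1/4 - sqrt(3)/8) - (-1/2) = 3/4 - sqrt(3)/8.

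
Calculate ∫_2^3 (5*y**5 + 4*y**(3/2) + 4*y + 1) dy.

By the power rule, an antiderivative is F(y) = 5*y**6/6 + 8*y**(5/2)/5 + 2*y**2 + y.
Then F(3) - F(2) = (72*sqrt(3)/5 + 1257/2) - (32*sqrt(2)/5 + 190/3) = -32*sqrt(2)/5 + 72*sqrt(3)/5 + 3391/6.

-32*sqrt(2)/5 + 72*sqrt(3)/5 + 3391/6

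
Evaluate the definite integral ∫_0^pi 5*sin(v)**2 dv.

5*pi/2

Use the identity sin^2(v) = (1 - cos(2*v))/2.
An antiderivative is F(v) = 5*v/2 - 5*sin(2*v)/4.
Then F(pi) - F(0) = (5*pi/2) - (0) = 5*pi/2.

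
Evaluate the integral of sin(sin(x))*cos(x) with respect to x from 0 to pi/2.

Let u = sin(x), so du = cos(x) dx. When x = 0, u = 0; when x = pi/2, u = 1.
The integral becomes ∫ sin(u) du from 0 to 1, with antiderivative -cos(u).
Back in x: F(x) = -cos(sin(x)).
Then F(pi/2) - F(0) = (-cos(1)) - (-1) = 1 - cos(1).

1 - cos(1)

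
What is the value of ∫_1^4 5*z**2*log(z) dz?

Integrate by parts once (u = ln z, dv = 5*z**2 dz).
An antiderivative is F(z) = 5*z**3*(3*log(z) - 1)/9.
Then F(4) - F(1) = (-320/9 + 640*log(2)/3) - (-5/9) = -35 + 640*log(2)/3.

-35 + 640*log(2)/3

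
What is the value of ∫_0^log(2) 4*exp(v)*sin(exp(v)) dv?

Let u = exp(v), so du = exp(v) dv. When v = 0, u = 1; when v = log(2), u = 2.
The integral becomes 4·∫ sin(u) du from 1 to 2, with antiderivative -4*cos(u).
Back in v: F(v) = -4*cos(exp(v)).
Then F(log(2)) - F(0) = (-4*cos(2)) - (-4*cos(1)) = -4*cos(2) + 4*cos(1).

-4*cos(2) + 4*cos(1)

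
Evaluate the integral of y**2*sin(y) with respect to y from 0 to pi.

-4 + pi**2

Integrate by parts twice (u = y^2, dv = sin(y) dy).
An antiderivative is F(y) = -y**2*cos(y) + 2*y*sin(y) + 2*cos(y).
Then F(pi) - F(0) = (-2 + pi**2) - (2) = -4 + pi**2.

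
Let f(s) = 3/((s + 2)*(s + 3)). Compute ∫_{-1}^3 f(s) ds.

-3*log(3) + 3*log(5)

Factor the denominator: s**2 + 5*s + 6 = (s + 3)(s + 2).
Partial fractions: 3/((s + 2)*(s + 3)) = -3/(s + 3) + 3/(s + 2).
An antiderivative is F(s) = 3*log(s + 2) - 3*log(s + 3).
Then F(3) - F(-1) = (-3*log(3) - 3*log(2) + 3*log(5)) - (-log(8)) = -3*log(3) + 3*log(5).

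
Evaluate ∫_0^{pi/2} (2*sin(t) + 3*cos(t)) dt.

5

An antiderivative is F(t) = 3*sin(t) - 2*cos(t).
Then F(pi/2) - F(0) = (3) - (-2) = 5.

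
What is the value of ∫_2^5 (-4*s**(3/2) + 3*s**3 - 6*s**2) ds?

-40*sqrt(5) + 32*sqrt(2)/5 + 891/4

By the power rule, an antiderivative is F(s) = -8*s**(5/2)/5 + 3*s**4/4 - 2*s**3.
Then F(5) - F(2) = (875/4 - 40*sqrt(5)) - (-32*sqrt(2)/5 - 4) = -40*sqrt(5) + 32*sqrt(2)/5 + 891/4.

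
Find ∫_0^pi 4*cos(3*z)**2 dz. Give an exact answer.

Use the identity cos^2(3*z) = (1 + cos(6*z))/2.
An antiderivative is F(z) = 2*z + sin(6*z)/3.
Then F(pi) - F(0) = (2*pi) - (0) = 2*pi.

2*pi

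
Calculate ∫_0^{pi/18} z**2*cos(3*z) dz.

Integrate by parts twice (u = z^2, dv = cos(3*z) dz).
An antiderivative is F(z) = z**2*sin(3*z)/3 + 2*z*cos(3*z)/9 - 2*sin(3*z)/27.
Then F(pi/18) - F(0) = (-1/27 + pi**2/1944 + sqrt(3)*pi/162) - (0) = -1/27 + pi**2/1944 + sqrt(3)*pi/162.

-1/27 + pi**2/1944 + sqrt(3)*pi/162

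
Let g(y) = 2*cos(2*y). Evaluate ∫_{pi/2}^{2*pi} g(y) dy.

0

An antiderivative is F(y) = sin(2*y).
Then F(2*pi) - F(pi/2) = (0) - (0) = 0.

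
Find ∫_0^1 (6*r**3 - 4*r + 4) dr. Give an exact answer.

By the power rule, an antiderivative is F(r) = 3*r**4/2 - 2*r**2 + 4*r.
Then F(1) - F(0) = (7/2) - (0) = 7/2.

7/2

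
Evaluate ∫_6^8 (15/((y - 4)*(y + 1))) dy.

-6*log(3) + 3*log(2) + 3*log(7)

Factor the denominator: y**2 - 3*y - 4 = (y + 1)(y - 4).
Partial fractions: 15/((y - 4)*(y + 1)) = -3/(y + 1) + 3/(y - 4).
An antiderivative is F(y) = 3*log(y - 4) - 3*log(y + 1).
Then F(8) - F(6) = (-6*log(3) + 6*log(2)) - (-3*log(7) + 3*log(2)) = -6*log(3) + 3*log(2) + 3*log(7).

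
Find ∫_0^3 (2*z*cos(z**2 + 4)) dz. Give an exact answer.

sin(13) - sin(4)

Let u = z**2 + 4, so du = 2*z dz. When z = 0, u = 4; when z = 3, u = 13.
The integral becomes ∫ cos(u) du from 4 to 13, with antiderivative sin(u).
Back in z: F(z) = sin(z**2 + 4).
Then F(3) - F(0) = (sin(13)) - (sin(4)) = sin(13) - sin(4).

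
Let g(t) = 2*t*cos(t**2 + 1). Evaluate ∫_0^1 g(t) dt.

Let u = t**2 + 1, so du = 2*t dt. When t = 0, u = 1; when t = 1, u = 2.
The integral becomes ∫ cos(u) du from 1 to 2, with antiderivative sin(u).
Back in t: F(t) = sin(t**2 + 1).
Then F(1) - F(0) = (sin(2)) - (sin(1)) = -sin(1) + sin(2).

-sin(1) + sin(2)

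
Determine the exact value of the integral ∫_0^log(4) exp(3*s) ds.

Let u = exp(s), so du = exp(s) ds. When s = 0, u = 1; when s = log(4), u = 4.
The integral becomes ∫ u**2 du from 1 to 4, with antiderivative u**3/3.
Back in s: F(s) = exp(3*s)/3.
Then F(log(4)) - F(0) = (64/3) - (1/3) = 21.

21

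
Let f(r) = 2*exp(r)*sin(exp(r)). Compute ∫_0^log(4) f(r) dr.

Let u = exp(r), so du = exp(r) dr. When r = 0, u = 1; when r = log(4), u = 4.
The integral becomes 2·∫ sin(u) du from 1 to 4, with antiderivative -2*cos(u).
Back in r: F(r) = -2*cos(exp(r)).
Then F(log(4)) - F(0) = (-2*cos(4)) - (-2*cos(1)) = 2*cos(1) - 2*cos(4).

2*cos(1) - 2*cos(4)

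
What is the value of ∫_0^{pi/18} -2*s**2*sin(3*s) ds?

-2*sqrt(3)/27 - pi/81 + sqrt(3)*pi**2/972 + 4/27

Integrate by parts twice (u = s^2, dv = -2*sin(3*s) ds).
An antiderivative is F(s) = 2*s**2*cos(3*s)/3 - 4*s*sin(3*s)/9 - 4*cos(3*s)/27.
Then F(pi/18) - F(0) = (-2*sqrt(3)/27 - pi/81 + sqrt(3)*pi**2/972) - (-4/27) = -2*sqrt(3)/27 - pi/81 + sqrt(3)*pi**2/972 + 4/27.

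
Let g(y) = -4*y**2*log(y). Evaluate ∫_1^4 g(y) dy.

28 - 512*log(2)/3

Integrate by parts once (u = ln y, dv = -4*y**2 dy).
An antiderivative is F(y) = -4*y**3*(3*log(y) - 1)/9.
Then F(4) - F(1) = (256/9 - 512*log(2)/3) - (4/9) = 28 - 512*log(2)/3.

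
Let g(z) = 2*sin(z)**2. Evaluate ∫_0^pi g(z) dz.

pi

Use the identity sin^2(z) = (1 - cos(2*z))/2.
An antiderivative is F(z) = z - sin(2*z)/2.
Then F(pi) - F(0) = (pi) - (0) = pi.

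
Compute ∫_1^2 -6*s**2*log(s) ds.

14/3 - 16*log(2)

Integrate by parts once (u = ln s, dv = -6*s**2 ds).
An antiderivative is F(s) = -2*s**3*(3*log(s) - 1)/3.
Then F(2) - F(1) = (16/3 - 16*log(2)) - (2/3) = 14/3 - 16*log(2).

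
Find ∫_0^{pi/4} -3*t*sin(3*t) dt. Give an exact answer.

Integrate by parts once (u = t, dv = -3*sin(3*t) dt).
An antiderivative is F(t) = t*cos(3*t) - sin(3*t)/3.
Then F(pi/4) - F(0) = (sqrt(2)*(-3*pi - 4)/24) - (0) = sqrt(2)*(-3*pi - 4)/24.

sqrt(2)*(-3*pi - 4)/24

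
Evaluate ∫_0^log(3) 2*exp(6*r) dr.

728/3

Let u = exp(r), so du = exp(r) dr. When r = 0, u = 1; when r = log(3), u = 3.
The integral becomes 2·∫ u**5 du from 1 to 3, with antiderivative u**6/3.
Back in r: F(r) = exp(6*r)/3.
Then F(log(3)) - F(0) = (243) - (1/3) = 728/3.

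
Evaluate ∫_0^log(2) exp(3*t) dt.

Let u = exp(t), so du = exp(t) dt. When t = 0, u = 1; when t = log(2), u = 2.
The integral becomes ∫ u**2 du from 1 to 2, with antiderivative u**3/3.
Back in t: F(t) = exp(3*t)/3.
Then F(log(2)) - F(0) = (8/3) - (1/3) = 7/3.

7/3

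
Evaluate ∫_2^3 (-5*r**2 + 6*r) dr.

By the power rule, an antiderivative is F(r) = -5*r**3/3 + 3*r**2.
Then F(3) - F(2) = (-18) - (-4/3) = -50/3.

-50/3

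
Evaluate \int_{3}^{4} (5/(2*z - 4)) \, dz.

5*log(2)/2

An antiderivative is F(z) = 5*log(2*z - 4)/2.
Then F(4) - F(3) = (log(32)) - (5*log(2)/2) = 5*log(2)/2.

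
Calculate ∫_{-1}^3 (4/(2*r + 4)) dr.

An antiderivative is F(r) = 2*log(2*r + 4).
Then F(3) - F(-1) = (log(100)) - (log(4)) = log(25).

log(25)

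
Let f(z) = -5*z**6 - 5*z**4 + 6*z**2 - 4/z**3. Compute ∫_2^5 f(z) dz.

By the power rule, an antiderivative is F(z) = -5*z**7/7 - z**5 + 2*z**3 + 2/z**2.
Then F(5) - F(2) = (-10268736/175) - (-1497/14) = -20500047/350.

-20500047/350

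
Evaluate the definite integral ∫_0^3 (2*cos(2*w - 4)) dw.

Let u = 2*w - 4, so du = 2 dw. When w = 0, u = -4; when w = 3, u = 2.
The integral becomes ∫ cos(u) du from -4 to 2, with antiderivative sin(u).
Back in w: F(w) = sin(2*w - 4).
Then F(3) - F(0) = (sin(2)) - (-sin(4)) = sin(4) + sin(2).

sin(4) + sin(2)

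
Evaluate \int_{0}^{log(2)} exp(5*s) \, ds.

Let u = exp(s), so du = exp(s) ds. When s = 0, u = 1; when s = log(2), u = 2.
The integral becomes ∫ u**4 du from 1 to 2, with antiderivative u**5/5.
Back in s: F(s) = exp(5*s)/5.
Then F(log(2)) - F(0) = (32/5) - (1/5) = 31/5.

31/5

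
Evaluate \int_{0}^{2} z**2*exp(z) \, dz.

-2 + 2*exp(2)

Integrate by parts twice (u = z^2, dv = exp(z) dz).
An antiderivative is F(z) = (z**2 - 2*z + 2)*exp(z).
Then F(2) - F(0) = (2*exp(2)) - (2) = -2 + 2*exp(2).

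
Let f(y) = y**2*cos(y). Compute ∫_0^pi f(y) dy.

Integrate by parts twice (u = y^2, dv = cos(y) dy).
An antiderivative is F(y) = y**2*sin(y) + 2*y*cos(y) - 2*sin(y).
Then F(pi) - F(0) = (-2*pi) - (0) = -2*pi.

-2*pi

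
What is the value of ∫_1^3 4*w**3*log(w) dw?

Integrate by parts once (u = ln w, dv = 4*w**3 dw).
An antiderivative is F(w) = w**4*(4*log(w) - 1)/4.
Then F(3) - F(1) = (-81/4 + 81*log(3)) - (-1/4) = -20 + 81*log(3).

-20 + 81*log(3)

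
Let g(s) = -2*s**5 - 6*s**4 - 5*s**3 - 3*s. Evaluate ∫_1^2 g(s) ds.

-1629/20

By the power rule, an antiderivative is F(s) = -s**6/3 - 6*s**5/5 - 5*s**4/4 - 3*s**2/2.
Then F(2) - F(1) = (-1286/15) - (-257/60) = -1629/20.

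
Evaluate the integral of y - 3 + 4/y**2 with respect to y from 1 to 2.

By the power rule, an antiderivative is F(y) = y**2/2 - 3*y - 4/y.
Then F(2) - F(1) = (-6) - (-13/2) = 1/2.

1/2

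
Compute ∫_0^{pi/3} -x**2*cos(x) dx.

Integrate by parts twice (u = x^2, dv = -cos(x) dx).
An antiderivative is F(x) = -x**2*sin(x) - 2*x*cos(x) + 2*sin(x).
Then F(pi/3) - F(0) = (-pi/3 - sqrt(3)*pi**2/18 + sqrt(3)) - (0) = -pi/3 - sqrt(3)*pi**2/18 + sqrt(3).

-pi/3 - sqrt(3)*pi**2/18 + sqrt(3)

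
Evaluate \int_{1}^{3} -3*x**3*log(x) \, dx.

15 - 243*log(3)/4

Integrate by parts once (u = ln x, dv = -3*x**3 dx).
An antiderivative is F(x) = -3*x**4*(4*log(x) - 1)/16.
Then F(3) - F(1) = (243/16 - 243*log(3)/4) - (3/16) = 15 - 243*log(3)/4.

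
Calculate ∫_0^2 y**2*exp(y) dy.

Integrate by parts twice (u = y^2, dv = exp(y) dy).
An antiderivative is F(y) = (y**2 - 2*y + 2)*exp(y).
Then F(2) - F(0) = (2*exp(2)) - (2) = -2 + 2*exp(2).

-2 + 2*exp(2)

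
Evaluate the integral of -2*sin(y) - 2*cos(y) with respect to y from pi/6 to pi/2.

-sqrt(3) - 1

An antiderivative is F(y) = -2*sin(y) + 2*cos(y).
Then F(pi/2) - F(pi/6) = (-2) - (-1 + sqrt(3)) = -sqrt(3) - 1.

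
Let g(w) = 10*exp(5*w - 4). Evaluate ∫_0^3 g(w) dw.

Let u = 5*w - 4, so du = 5 dw. When w = 0, u = -4; when w = 3, u = 11.
The integral becomes 2·∫ exp(u) du from -4 to 11, with antiderivative 2*exp(u).
Back in w: F(w) = 2*exp(5*w - 4).
Then F(3) - F(0) = (2*exp(11)) - (2*exp(-4)) = -(2 - 2*exp(15))*exp(-4).

-(2 - 2*exp(15))*exp(-4)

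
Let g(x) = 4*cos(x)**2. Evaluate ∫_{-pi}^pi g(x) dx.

Use the identity cos^2(x) = (1 + cos(2*x))/2.
An antiderivative is F(x) = 2*x + sin(2*x).
Then F(pi) - F(-pi) = (2*pi) - (-2*pi) = 4*pi.

4*pi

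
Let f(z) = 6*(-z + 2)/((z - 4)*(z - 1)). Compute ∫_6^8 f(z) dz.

Factor the denominator: z**2 - 5*z + 4 = (z - 1)(z - 4).
Partial fractions: 6*(-z + 2)/((z - 4)*(z - 1)) = -2/(z - 1) - 4/(z - 4).
An antiderivative is F(z) = -4*log(z - 4) - 2*log(z - 1).
Then F(8) - F(6) = (-8*log(2) - 2*log(7)) - (-2*log(5) - 4*log(2)) = -2*log(7) - 4*log(2) + 2*log(5).

-2*log(7) - 4*log(2) + 2*log(5)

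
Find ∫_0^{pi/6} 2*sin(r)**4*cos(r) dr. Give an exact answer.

Let u = sin(r), so du = cos(r) dr. When r = 0, u = 0; when r = pi/6, u = 1/2.
The integral becomes 2·∫ u**4 du from 0 to 1/2, with antiderivative 2*u**5/5.
Back in r: F(r) = 2*sin(r)**5/5.
Then F(pi/6) - F(0) = (1/80) - (0) = 1/80.

1/80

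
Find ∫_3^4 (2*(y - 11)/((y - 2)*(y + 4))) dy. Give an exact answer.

Factor the denominator: y**2 + 2*y - 8 = (y + 4)(y - 2).
Partial fractions: 2*(y - 11)/((y - 2)*(y + 4)) = 5/(y + 4) - 3/(y - 2).
An antiderivative is F(y) = -3*log(y - 2) + 5*log(y + 4).
Then F(4) - F(3) = (12*log(2)) - (5*log(7)) = -5*log(7) + 12*log(2).

-5*log(7) + 12*log(2)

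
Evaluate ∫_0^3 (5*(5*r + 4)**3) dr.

Let u = 5*r + 4, so du = 5 dr. When r = 0, u = 4; when r = 3, u = 19.
The integral becomes ∫ u**3 du from 4 to 19, with antiderivative u**4/4.
Back in r: F(r) = (5*r + 4)**4/4.
Then F(3) - F(0) = (130321/4) - (64) = 130065/4.

130065/4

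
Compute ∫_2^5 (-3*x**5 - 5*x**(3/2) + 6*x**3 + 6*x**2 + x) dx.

-13245/2 - 50*sqrt(5) + 8*sqrt(2)

By the power rule, an antiderivative is F(x) = -x**6/2 - 2*x**(5/2) + 3*x**4/2 + 2*x**3 + x**2/2.
Then F(5) - F(2) = (-13225/2 - 50*sqrt(5)) - (10 - 8*sqrt(2)) = -13245/2 - 50*sqrt(5) + 8*sqrt(2).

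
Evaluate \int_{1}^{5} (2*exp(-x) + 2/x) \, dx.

-2*exp(-5) + 2*exp(-1) + 2*log(5)

An antiderivative is F(x) = 2*log(x) - 2*exp(-x).
Then F(5) - F(1) = (-2*exp(-5) + 2*log(5)) - (-2*exp(-1)) = -2*exp(-5) + 2*exp(-1) + 2*log(5).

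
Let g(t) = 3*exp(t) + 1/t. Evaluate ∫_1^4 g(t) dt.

-3*exp(1) + log(4) + 3*exp(4)

An antiderivative is F(t) = 3*exp(t) + log(t).
Then F(4) - F(1) = (log(4) + 3*exp(4)) - (3*exp(1)) = -3*exp(1) + log(4) + 3*exp(4).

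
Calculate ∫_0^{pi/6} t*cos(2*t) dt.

-1/8 + sqrt(3)*pi/24

Integrate by parts once (u = t, dv = cos(2*t) dt).
An antiderivative is F(t) = t*sin(2*t)/2 + cos(2*t)/4.
Then F(pi/6) - F(0) = (1/8 + sqrt(3)*pi/24) - (1/4) = -1/8 + sqrt(3)*pi/24.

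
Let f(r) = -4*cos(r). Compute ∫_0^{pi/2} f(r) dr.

An antiderivative is F(r) = -4*sin(r).
Then F(pi/2) - F(0) = (-4) - (0) = -4.

-4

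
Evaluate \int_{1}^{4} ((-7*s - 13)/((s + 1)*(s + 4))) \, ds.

-13*log(2) + 3*log(5)

Factor the denominator: s**2 + 5*s + 4 = (s + 4)(s + 1).
Partial fractions: (-7*s - 13)/((s + 1)*(s + 4)) = -5/(s + 4) - 2/(s + 1).
An antiderivative is F(s) = -2*log(s + 1) - 5*log(s + 4).
Then F(4) - F(1) = (-15*log(2) - 2*log(5)) - (-5*log(5) - 2*log(2)) = -13*log(2) + 3*log(5).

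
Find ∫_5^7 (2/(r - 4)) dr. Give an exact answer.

log(9)

An antiderivative is F(r) = 2*log(r - 4).
Then F(7) - F(5) = (log(9)) - (0) = log(9).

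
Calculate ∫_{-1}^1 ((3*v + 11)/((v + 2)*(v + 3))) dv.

-2*log(2) + 5*log(3)

Factor the denominator: v**2 + 5*v + 6 = (v + 3)(v + 2).
Partial fractions: (3*v + 11)/((v + 2)*(v + 3)) = -2/(v + 3) + 5/(v + 2).
An antiderivative is F(v) = 5*log(v + 2) - 2*log(v + 3).
Then F(1) - F(-1) = (-4*log(2) + 5*log(3)) - (-log(4)) = -2*log(2) + 5*log(3).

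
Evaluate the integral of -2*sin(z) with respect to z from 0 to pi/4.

-2 + sqrt(2)

An antiderivative is F(z) = 2*cos(z).
Then F(pi/4) - F(0) = (sqrt(2)) - (2) = -2 + sqrt(2).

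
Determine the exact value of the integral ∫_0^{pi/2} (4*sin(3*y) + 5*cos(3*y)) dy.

-1/3

An antiderivative is F(y) = 5*sin(3*y)/3 - 4*cos(3*y)/3.
Then F(pi/2) - F(0) = (-5/3) - (-4/3) = -1/3.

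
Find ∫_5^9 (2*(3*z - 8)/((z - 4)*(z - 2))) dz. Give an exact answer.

-2*log(3) + 2*log(7) + 4*log(5)

Factor the denominator: z**2 - 6*z + 8 = (z - 2)(z - 4).
Partial fractions: 2*(3*z - 8)/((z - 4)*(z - 2)) = 2/(z - 2) + 4/(z - 4).
An antiderivative is F(z) = 4*log(z - 4) + 2*log(z - 2).
Then F(9) - F(5) = (2*log(7) + 4*log(5)) - (log(9)) = -2*log(3) + 2*log(7) + 4*log(5).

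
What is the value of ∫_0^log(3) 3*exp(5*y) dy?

Let u = exp(y), so du = exp(y) dy. When y = 0, u = 1; when y = log(3), u = 3.
The integral becomes 3·∫ u**4 du from 1 to 3, with antiderivative 3*u**5/5.
Back in y: F(y) = 3*exp(5*y)/5.
Then F(log(3)) - F(0) = (729/5) - (3/5) = 726/5.

726/5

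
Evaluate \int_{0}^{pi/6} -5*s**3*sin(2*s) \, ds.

Integrate by parts 3 times (u = s^3, dv = -5*sin(2*s) ds).
An antiderivative is F(s) = 5*s**3*cos(2*s)/2 - 15*s**2*sin(2*s)/4 - 15*s*cos(2*s)/4 + 15*sin(2*s)/8.
Then F(pi/6) - F(0) = (-5*pi/16 - 5*sqrt(3)*pi**2/96 + 5*pi**3/864 + 15*sqrt(3)/16) - (0) = -5*pi/16 - 5*sqrt(3)*pi**2/96 + 5*pi**3/864 + 15*sqrt(3)/16.

-5*pi/16 - 5*sqrt(3)*pi**2/96 + 5*pi**3/864 + 15*sqrt(3)/16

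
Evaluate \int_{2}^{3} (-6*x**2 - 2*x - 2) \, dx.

By the power rule, an antiderivative is F(x) = -2*x**3 - x**2 - 2*x.
Then F(3) - F(2) = (-69) - (-24) = -45.

-45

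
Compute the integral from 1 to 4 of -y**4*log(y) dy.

Integrate by parts once (u = ln y, dv = -y**4 dy).
An antiderivative is F(y) = -y**5*(5*log(y) - 1)/25.
Then F(4) - F(1) = (1024/25 - 2048*log(2)/5) - (1/25) = 1023/25 - 2048*log(2)/5.

1023/25 - 2048*log(2)/5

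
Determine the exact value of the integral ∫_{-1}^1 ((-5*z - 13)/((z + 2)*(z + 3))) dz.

-3*log(3) - 2*log(2)

Factor the denominator: z**2 + 5*z + 6 = (z + 3)(z + 2).
Partial fractions: (-5*z - 13)/((z + 2)*(z + 3)) = -2/(z + 3) - 3/(z + 2).
An antiderivative is F(z) = -3*log(z + 2) - 2*log(z + 3).
Then F(1) - F(-1) = (-3*log(3) - 4*log(2)) - (-log(4)) = -3*log(3) - 2*log(2).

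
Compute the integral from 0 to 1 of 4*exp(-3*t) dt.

An antiderivative is F(t) = -4*exp(-3*t)/3.
Then F(1) - F(0) = (-4*exp(-3)/3) - (-4/3) = 4/3 - 4*exp(-3)/3.

4/3 - 4*exp(-3)/3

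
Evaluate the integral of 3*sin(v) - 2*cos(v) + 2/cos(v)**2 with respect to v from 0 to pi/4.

5 - 5*sqrt(2)/2

An antiderivative is F(v) = -2*sin(v) - 3*cos(v) + 2*tan(v).
Then F(pi/4) - F(0) = (2 - 5*sqrt(2)/2) - (-3) = 5 - 5*sqrt(2)/2.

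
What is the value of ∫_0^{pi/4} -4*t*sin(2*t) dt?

-1

Integrate by parts once (u = t, dv = -4*sin(2*t) dt).
An antiderivative is F(t) = 2*t*cos(2*t) - sin(2*t).
Then F(pi/4) - F(0) = (-1) - (0) = -1.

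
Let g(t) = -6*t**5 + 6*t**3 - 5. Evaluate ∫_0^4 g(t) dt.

-3732

By the power rule, an antiderivative is F(t) = -t**6 + 3*t**4/2 - 5*t.
Then F(4) - F(0) = (-3732) - (0) = -3732.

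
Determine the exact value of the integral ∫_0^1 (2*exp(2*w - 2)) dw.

1 - exp(-2)

Let u = 2*w - 2, so du = 2 dw. When w = 0, u = -2; when w = 1, u = 0.
The integral becomes ∫ exp(u) du from -2 to 0, with antiderivative exp(u).
Back in w: F(w) = exp(2*w - 2).
Then F(1) - F(0) = (1) - (exp(-2)) = 1 - exp(-2).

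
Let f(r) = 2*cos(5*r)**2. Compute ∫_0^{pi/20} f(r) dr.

Use the identity cos^2(5*r) = (1 + cos(10*r))/2.
An antiderivative is F(r) = r + sin(10*r)/10.
Then F(pi/20) - F(0) = (1/10 + pi/20) - (0) = 1/10 + pi/20.

1/10 + pi/20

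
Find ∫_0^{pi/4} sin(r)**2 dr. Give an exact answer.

-1/4 + pi/8

Use the identity sin^2(r) = (1 - cos(2*r))/2.
An antiderivative is F(r) = r/2 - sin(2*r)/4.
Then F(pi/4) - F(0) = (-1/4 + pi/8) - (0) = -1/4 + pi/8.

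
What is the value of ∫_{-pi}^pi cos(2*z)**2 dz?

pi

Use the identity cos^2(2*z) = (1 + cos(4*z))/2.
An antiderivative is F(z) = z/2 + sin(4*z)/8.
Then F(pi) - F(-pi) = (pi/2) - (-pi/2) = pi.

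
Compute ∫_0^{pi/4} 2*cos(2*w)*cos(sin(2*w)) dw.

sin(1)

Let u = sin(2*w), so du = 2*cos(2*w) dw. When w = 0, u = 0; when w = pi/4, u = 1.
The integral becomes ∫ cos(u) du from 0 to 1, with antiderivative sin(u).
Back in w: F(w) = sin(sin(2*w)).
Then F(pi/4) - F(0) = (sin(1)) - (0) = sin(1).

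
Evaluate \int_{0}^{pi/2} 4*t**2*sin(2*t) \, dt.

-2 + pi**2/2

Integrate by parts twice (u = t^2, dv = 4*sin(2*t) dt).
An antiderivative is F(t) = -2*t**2*cos(2*t) + 2*t*sin(2*t) + cos(2*t).
Then F(pi/2) - F(0) = (-1 + pi**2/2) - (1) = -2 + pi**2/2.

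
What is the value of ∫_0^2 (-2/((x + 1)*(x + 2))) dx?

Factor the denominator: x**2 + 3*x + 2 = (x + 2)(x + 1).
Partial fractions: -2/((x + 1)*(x + 2)) = 2/(x + 2) - 2/(x + 1).
An antiderivative is F(x) = -2*log(x + 1) + 2*log(x + 2).
Then F(2) - F(0) = (log(16/9)) - (log(4)) = log(4/9).

log(4/9)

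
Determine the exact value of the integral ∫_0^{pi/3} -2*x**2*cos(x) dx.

Integrate by parts twice (u = x^2, dv = -2*cos(x) dx).
An antiderivative is F(x) = -2*x**2*sin(x) - 4*x*cos(x) + 4*sin(x).
Then F(pi/3) - F(0) = (-2*pi/3 - sqrt(3)*pi**2/9 + 2*sqrt(3)) - (0) = -2*pi/3 - sqrt(3)*pi**2/9 + 2*sqrt(3).

-2*pi/3 - sqrt(3)*pi**2/9 + 2*sqrt(3)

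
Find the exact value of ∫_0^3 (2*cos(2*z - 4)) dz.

sin(4) + sin(2)

Let u = 2*z - 4, so du = 2 dz. When z = 0, u = -4; when z = 3, u = 2.
The integral becomes ∫ cos(u) du from -4 to 2, with antiderivative sin(u).
Back in z: F(z) = sin(2*z - 4).
Then F(3) - F(0) = (sin(2)) - (-sin(4)) = sin(4) + sin(2).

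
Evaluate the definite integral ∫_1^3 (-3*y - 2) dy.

By the power rule, an antiderivative is F(y) = -3*y**2/2 - 2*y.
Then F(3) - F(1) = (-39/2) - (-7/2) = -16.

-16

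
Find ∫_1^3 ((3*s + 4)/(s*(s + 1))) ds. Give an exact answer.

log(81/2)

Factor the denominator: s**2 + s = (s + 1)s.
Partial fractions: (3*s + 4)/(s*(s + 1)) = -1/(s + 1) + 4/s.
An antiderivative is F(s) = 4*log(s) - log(s + 1).
Then F(3) - F(1) = (log(81/4)) - (-log(2)) = log(81/2).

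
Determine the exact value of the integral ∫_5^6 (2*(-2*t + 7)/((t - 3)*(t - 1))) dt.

-5*log(5) + log(3) + 9*log(2)

Factor the denominator: t**2 - 4*t + 3 = (t - 1)(t - 3).
Partial fractions: 2*(-2*t + 7)/((t - 3)*(t - 1)) = -5/(t - 1) + 1/(t - 3).
An antiderivative is F(t) = log(t - 3) - 5*log(t - 1).
Then F(6) - F(5) = (-5*log(5) + log(3)) - (-9*log(2)) = -5*log(5) + log(3) + 9*log(2).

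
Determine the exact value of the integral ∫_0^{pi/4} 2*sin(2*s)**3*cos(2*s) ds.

Let u = sin(2*s), so du = 2*cos(2*s) ds. When s = 0, u = 0; when s = pi/4, u = 1.
The integral becomes ∫ u**3 du from 0 to 1, with antiderivative u**4/4.
Back in s: F(s) = sin(2*s)**4/4.
Then F(pi/4) - F(0) = (1/4) - (0) = 1/4.

1/4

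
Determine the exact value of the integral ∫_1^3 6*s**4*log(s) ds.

Integrate by parts once (u = ln s, dv = 6*s**4 ds).
An antiderivative is F(s) = 6*s**5*(5*log(s) - 1)/25.
Then F(3) - F(1) = (-1458/25 + 1458*log(3)/5) - (-6/25) = -1452/25 + 1458*log(3)/5.

-1452/25 + 1458*log(3)/5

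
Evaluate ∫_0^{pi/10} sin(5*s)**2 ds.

Use the identity sin^2(5*s) = (1 - cos(10*s))/2.
An antiderivative is F(s) = s/2 - sin(10*s)/20.
Then F(pi/10) - F(0) = (pi/20) - (0) = pi/20.

pi/20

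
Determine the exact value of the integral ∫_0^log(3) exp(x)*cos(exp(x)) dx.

-sin(1) + sin(3)

Let u = exp(x), so du = exp(x) dx. When x = 0, u = 1; when x = log(3), u = 3.
The integral becomes ∫ cos(u) du from 1 to 3, with antiderivative sin(u).
Back in x: F(x) = sin(exp(x)).
Then F(log(3)) - F(0) = (sin(3)) - (sin(1)) = -sin(1) + sin(3).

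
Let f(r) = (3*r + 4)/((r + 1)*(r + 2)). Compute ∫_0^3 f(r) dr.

log(25)

Factor the denominator: r**2 + 3*r + 2 = (r + 2)(r + 1).
Partial fractions: (3*r + 4)/((r + 1)*(r + 2)) = 2/(r + 2) + 1/(r + 1).
An antiderivative is F(r) = log(r + 1) + 2*log(r + 2).
Then F(3) - F(0) = (log(100)) - (log(4)) = log(25).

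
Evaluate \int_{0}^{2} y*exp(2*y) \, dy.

1/4 + 3*exp(4)/4

Integrate by parts once (u = y, dv = exp(2*y) dy).
An antiderivative is F(y) = (2*y - 1)*exp(2*y)/4.
Then F(2) - F(0) = (3*exp(4)/4) - (-1/4) = 1/4 + 3*exp(4)/4.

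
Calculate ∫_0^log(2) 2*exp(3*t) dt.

Let u = exp(t), so du = exp(t) dt. When t = 0, u = 1; when t = log(2), u = 2.
The integral becomes 2·∫ u**2 du from 1 to 2, with antiderivative 2*u**3/3.
Back in t: F(t) = 2*exp(3*t)/3.
Then F(log(2)) - F(0) = (16/3) - (2/3) = 14/3.

14/3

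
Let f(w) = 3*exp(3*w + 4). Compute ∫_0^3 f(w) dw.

Let u = 3*w + 4, so du = 3 dw. When w = 0, u = 4; when w = 3, u = 13.
The integral becomes ∫ exp(u) du from 4 to 13, with antiderivative exp(u).
Back in w: F(w) = exp(3*w + 4).
Then F(3) - F(0) = (exp(13)) - (exp(4)) = -exp(4) + exp(13).

-exp(4) + exp(13)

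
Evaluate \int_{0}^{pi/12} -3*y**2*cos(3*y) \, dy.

Integrate by parts twice (u = y^2, dv = -3*cos(3*y) dy).
An antiderivative is F(y) = -y**2*sin(3*y) - 2*y*cos(3*y)/3 + 2*sin(3*y)/9.
Then F(pi/12) - F(0) = (sqrt(2)*(-8*pi - pi**2 + 32)/288) - (0) = sqrt(2)*(-8*pi - pi**2 + 32)/288.

sqrt(2)*(-8*pi - pi**2 + 32)/288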